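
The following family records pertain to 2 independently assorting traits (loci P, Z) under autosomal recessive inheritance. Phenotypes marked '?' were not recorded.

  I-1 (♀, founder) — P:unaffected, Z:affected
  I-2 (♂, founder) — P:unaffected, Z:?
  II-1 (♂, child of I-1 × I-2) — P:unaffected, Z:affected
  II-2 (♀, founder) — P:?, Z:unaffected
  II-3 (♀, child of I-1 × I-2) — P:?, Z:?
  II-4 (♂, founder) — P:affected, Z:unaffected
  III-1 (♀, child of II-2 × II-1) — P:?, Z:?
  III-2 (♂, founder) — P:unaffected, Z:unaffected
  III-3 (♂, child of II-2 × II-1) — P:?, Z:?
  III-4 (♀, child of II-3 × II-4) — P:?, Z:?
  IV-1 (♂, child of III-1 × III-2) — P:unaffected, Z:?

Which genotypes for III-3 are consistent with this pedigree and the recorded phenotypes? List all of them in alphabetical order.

P/I-1 un ·: PP|Pp
P/I-2 un ·: PP|Pp
P/II-1 un I-1×I-2: PP|Pp
P/II-2 ? ·: PP|Pp|pp
P/II-3 ? I-1×I-2: PP|Pp|pp
P/II-4 aff ·: pp
P/III-1 ? II-2×II-1: PP|Pp|pp
P/III-2 un ·: PP|Pp
P/III-3 ? II-2×II-1: PP|Pp|pp
P/III-4 ? II-3×II-4: Pp|pp
P/IV-1 un III-1×III-2: PP|Pp
⇒ P over [I-1,I-2,II-1,II-2,II-3,II-4,III-1,III-2,III-3,III-4,IV-1]: 761 consistent
Z/I-1 aff ·: zz
Z/I-2 ? ·: Zz|zz
Z/II-1 aff I-1×I-2: zz
Z/II-2 un ·: ZZ|Zz
Z/II-3 ? I-1×I-2: Zz|zz
Z/II-4 un ·: ZZ|Zz
Z/III-1 ? II-2×II-1: Zz|zz
Z/III-2 un ·: ZZ|Zz
Z/III-3 ? II-2×II-1: Zz|zz
Z/III-4 ? II-3×II-4: ZZ|Zz|zz
Z/IV-1 ? III-1×III-2: ZZ|Zz|zz
⇒ Z over [I-1,I-2,II-1,II-2,II-3,II-4,III-1,III-2,III-3,III-4,IV-1]: 231 consistent

III-3 ∈ {PP Zz, PP zz, Pp Zz, Pp zz, pp Zz, pp zz}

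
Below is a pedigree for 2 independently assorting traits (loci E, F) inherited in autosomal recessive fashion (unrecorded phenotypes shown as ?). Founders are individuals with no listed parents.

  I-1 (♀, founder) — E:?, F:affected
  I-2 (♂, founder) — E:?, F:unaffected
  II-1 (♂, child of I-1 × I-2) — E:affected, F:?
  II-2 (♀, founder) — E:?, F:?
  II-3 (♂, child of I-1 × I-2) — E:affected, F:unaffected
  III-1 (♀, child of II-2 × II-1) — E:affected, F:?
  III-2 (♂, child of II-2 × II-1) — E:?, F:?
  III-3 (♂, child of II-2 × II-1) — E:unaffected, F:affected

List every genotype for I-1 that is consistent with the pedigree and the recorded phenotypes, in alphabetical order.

I-1 ∈ {Ee ff, ee ff}

E/I-1 ? ·: Ee|ee
E/I-2 ? ·: Ee|ee
E/II-1 aff I-1×I-2: ee
E/II-2 ? ·: Ee
E/II-3 aff I-1×I-2: ee
E/III-1 aff II-2×II-1: ee
E/III-2 ? II-2×II-1: Ee|ee
E/III-3 un II-2×II-1: Ee
⇒ E over [I-1,I-2,II-1,II-2,II-3,III-1,III-2,III-3]: 8 consistent
F/I-1 aff ·: ff
F/I-2 un ·: FF|Ff
F/II-1 ? I-1×I-2: Ff|ff
F/II-2 ? ·: Ff|ff
F/II-3 un I-1×I-2: Ff
F/III-1 ? II-2×II-1: FF|Ff|ff
F/III-2 ? II-2×II-1: FF|Ff|ff
F/III-3 aff II-2×II-1: ff
⇒ F over [I-1,I-2,II-1,II-2,II-3,III-1,III-2,III-3]: 31 consistent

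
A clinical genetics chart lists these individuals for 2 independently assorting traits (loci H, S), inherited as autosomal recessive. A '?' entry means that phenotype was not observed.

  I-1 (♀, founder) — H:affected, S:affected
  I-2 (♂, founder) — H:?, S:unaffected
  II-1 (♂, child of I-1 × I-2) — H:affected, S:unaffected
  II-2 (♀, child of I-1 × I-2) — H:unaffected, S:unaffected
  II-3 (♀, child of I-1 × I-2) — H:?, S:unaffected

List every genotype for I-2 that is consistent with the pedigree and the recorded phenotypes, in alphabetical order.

I-2 ∈ {Hh SS, Hh Ss}

H/I-1 aff ·: hh
H/I-2 ? ·: Hh
H/II-1 aff I-1×I-2: hh
H/II-2 un I-1×I-2: Hh
H/II-3 ? I-1×I-2: Hh|hh
⇒ H over [I-1,I-2,II-1,II-2,II-3]: 2 consistent
S/I-1 aff ·: ss
S/I-2 un ·: SS|Ss
S/II-1 un I-1×I-2: Ss
S/II-2 un I-1×I-2: Ss
S/II-3 un I-1×I-2: Ss
⇒ S over [I-1,I-2,II-1,II-2,II-3]: 2 consistent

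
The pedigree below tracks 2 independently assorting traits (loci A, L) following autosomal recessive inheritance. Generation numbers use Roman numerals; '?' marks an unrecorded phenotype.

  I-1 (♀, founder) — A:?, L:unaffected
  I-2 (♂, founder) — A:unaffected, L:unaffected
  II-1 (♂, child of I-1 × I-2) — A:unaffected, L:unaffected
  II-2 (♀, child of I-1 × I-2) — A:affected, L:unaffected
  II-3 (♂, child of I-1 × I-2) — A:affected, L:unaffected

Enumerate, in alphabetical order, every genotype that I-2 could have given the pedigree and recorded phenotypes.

A/I-1 ? ·: Aa|aa
A/I-2 un ·: Aa
A/II-1 un I-1×I-2: AA|Aa
A/II-2 aff I-1×I-2: aa
A/II-3 aff I-1×I-2: aa
⇒ A over [I-1,I-2,II-1,II-2,II-3]: 3 consistent
L/I-1 un ·: LL|Ll
L/I-2 un ·: LL|Ll
L/II-1 un I-1×I-2: LL|Ll
L/II-2 un I-1×I-2: LL|Ll
L/II-3 un I-1×I-2: LL|Ll
⇒ L over [I-1,I-2,II-1,II-2,II-3]: 25 consistent

I-2 ∈ {Aa LL, Aa Ll}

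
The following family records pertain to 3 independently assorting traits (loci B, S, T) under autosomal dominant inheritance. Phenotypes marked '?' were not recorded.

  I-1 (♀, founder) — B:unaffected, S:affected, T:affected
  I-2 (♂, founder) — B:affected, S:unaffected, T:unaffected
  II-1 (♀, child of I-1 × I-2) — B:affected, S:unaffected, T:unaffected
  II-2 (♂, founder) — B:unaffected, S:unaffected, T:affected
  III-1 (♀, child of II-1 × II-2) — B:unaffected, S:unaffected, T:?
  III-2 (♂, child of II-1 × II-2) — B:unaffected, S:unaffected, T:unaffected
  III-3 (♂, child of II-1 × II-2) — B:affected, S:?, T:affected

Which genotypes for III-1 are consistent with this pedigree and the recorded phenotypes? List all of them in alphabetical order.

III-1 ∈ {bb ss Tt, bb ss tt}

B/I-1 un ·: bb
B/I-2 aff ·: Bb|BB
B/II-1 aff I-1×I-2: Bb
B/II-2 un ·: bb
B/III-1 un II-1×II-2: bb
B/III-2 un II-1×II-2: bb
B/III-3 aff II-1×II-2: Bb
⇒ B over [I-1,I-2,II-1,II-2,III-1,III-2,III-3]: 2 consistent
S/I-1 aff ·: Ss
S/I-2 un ·: ss
S/II-1 un I-1×I-2: ss
S/II-2 un ·: ss
S/III-1 un II-1×II-2: ss
S/III-2 un II-1×II-2: ss
S/III-3 ? II-1×II-2: ss
⇒ S over [I-1,I-2,II-1,II-2,III-1,III-2,III-3]: 1 consistent
T/I-1 aff ·: Tt
T/I-2 un ·: tt
T/II-1 un I-1×I-2: tt
T/II-2 aff ·: Tt
T/III-1 ? II-1×II-2: tt|Tt
T/III-2 un II-1×II-2: tt
T/III-3 aff II-1×II-2: Tt
⇒ T over [I-1,I-2,II-1,II-2,III-1,III-2,III-3]: 2 consistent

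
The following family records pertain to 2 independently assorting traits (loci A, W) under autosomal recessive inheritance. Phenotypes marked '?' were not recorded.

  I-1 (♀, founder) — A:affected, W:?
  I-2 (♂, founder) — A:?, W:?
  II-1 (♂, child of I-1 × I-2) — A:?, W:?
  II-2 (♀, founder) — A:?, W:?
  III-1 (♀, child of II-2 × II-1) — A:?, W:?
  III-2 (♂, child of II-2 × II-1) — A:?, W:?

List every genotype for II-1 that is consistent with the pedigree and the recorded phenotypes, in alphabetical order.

II-1 ∈ {Aa WW, Aa Ww, Aa ww, aa WW, aa Ww, aa ww}

A/I-1 aff ·: aa
A/I-2 ? ·: AA|Aa|aa
A/II-1 ? I-1×I-2: Aa|aa
A/II-2 ? ·: AA|Aa|aa
A/III-1 ? II-2×II-1: AA|Aa|aa
A/III-2 ? II-2×II-1: AA|Aa|aa
⇒ A over [I-1,I-2,II-1,II-2,III-1,III-2]: 46 consistent
W/I-1 ? ·: WW|Ww|ww
W/I-2 ? ·: WW|Ww|ww
W/II-1 ? I-1×I-2: WW|Ww|ww
W/II-2 ? ·: WW|Ww|ww
W/III-1 ? II-2×II-1: WW|Ww|ww
W/III-2 ? II-2×II-1: WW|Ww|ww
⇒ W over [I-1,I-2,II-1,II-2,III-1,III-2]: 167 consistent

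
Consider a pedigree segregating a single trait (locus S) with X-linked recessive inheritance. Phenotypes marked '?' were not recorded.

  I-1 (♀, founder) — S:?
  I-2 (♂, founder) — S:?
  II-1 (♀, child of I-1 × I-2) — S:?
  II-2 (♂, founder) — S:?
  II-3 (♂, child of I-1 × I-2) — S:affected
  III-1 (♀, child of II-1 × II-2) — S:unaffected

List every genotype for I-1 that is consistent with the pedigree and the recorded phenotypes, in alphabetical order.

S/I-1 ? ·: X^SX^s|X^sX^s
S/I-2 ? ·: X^SY|X^sY
S/II-1 ? I-1×I-2: X^SX^S|X^SX^s|X^sX^s
S/II-2 ? ·: X^SY|X^sY
S/II-3 aff I-1×I-2: X^sY
S/III-1 un II-1×II-2: X^SX^S|X^SX^s
⇒ S over [I-1,I-2,II-1,II-2,II-3,III-1]: 13 consistent

I-1 ∈ {X^SX^s, X^sX^s}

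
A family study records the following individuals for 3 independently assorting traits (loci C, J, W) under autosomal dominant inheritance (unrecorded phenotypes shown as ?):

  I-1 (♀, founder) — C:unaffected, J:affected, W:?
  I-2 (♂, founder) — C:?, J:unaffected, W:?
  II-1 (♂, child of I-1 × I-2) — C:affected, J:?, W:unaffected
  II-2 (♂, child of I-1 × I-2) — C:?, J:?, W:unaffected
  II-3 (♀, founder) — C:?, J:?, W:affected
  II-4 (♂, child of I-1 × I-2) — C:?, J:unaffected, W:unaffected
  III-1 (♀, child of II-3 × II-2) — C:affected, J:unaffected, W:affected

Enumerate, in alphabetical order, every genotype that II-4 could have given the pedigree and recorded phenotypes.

II-4 ∈ {Cc jj ww, cc jj ww}

C/I-1 un ·: cc
C/I-2 ? ·: Cc|CC
C/II-1 aff I-1×I-2: Cc
C/II-2 ? I-1×I-2: cc|Cc
C/II-3 ? ·: cc|Cc|CC
C/II-4 ? I-1×I-2: cc|Cc
C/III-1 aff II-3×II-2: Cc|CC
⇒ C over [I-1,I-2,II-1,II-2,II-3,II-4,III-1]: 19 consistent
J/I-1 aff ·: Jj
J/I-2 un ·: jj
J/II-1 ? I-1×I-2: jj|Jj
J/II-2 ? I-1×I-2: jj|Jj
J/II-3 ? ·: jj|Jj
J/II-4 un I-1×I-2: jj
J/III-1 un II-3×II-2: jj
⇒ J over [I-1,I-2,II-1,II-2,II-3,II-4,III-1]: 8 consistent
W/I-1 ? ·: ww|Ww
W/I-2 ? ·: ww|Ww
W/II-1 un I-1×I-2: ww
W/II-2 un I-1×I-2: ww
W/II-3 aff ·: Ww|WW
W/II-4 un I-1×I-2: ww
W/III-1 aff II-3×II-2: Ww
⇒ W over [I-1,I-2,II-1,II-2,II-3,II-4,III-1]: 8 consistent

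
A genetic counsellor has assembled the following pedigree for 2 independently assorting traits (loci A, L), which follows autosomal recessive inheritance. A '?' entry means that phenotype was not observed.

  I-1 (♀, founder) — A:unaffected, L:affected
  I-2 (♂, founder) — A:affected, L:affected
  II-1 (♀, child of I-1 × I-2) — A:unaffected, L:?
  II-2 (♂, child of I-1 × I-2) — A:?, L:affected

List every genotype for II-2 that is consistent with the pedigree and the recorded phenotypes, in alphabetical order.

A/I-1 un ·: AA|Aa
A/I-2 aff ·: aa
A/II-1 un I-1×I-2: Aa
A/II-2 ? I-1×I-2: Aa|aa
⇒ A over [I-1,I-2,II-1,II-2]: 3 consistent
L/I-1 aff ·: ll
L/I-2 aff ·: ll
L/II-1 ? I-1×I-2: ll
L/II-2 aff I-1×I-2: ll
⇒ L over [I-1,I-2,II-1,II-2]: 1 consistent

II-2 ∈ {Aa ll, aa ll}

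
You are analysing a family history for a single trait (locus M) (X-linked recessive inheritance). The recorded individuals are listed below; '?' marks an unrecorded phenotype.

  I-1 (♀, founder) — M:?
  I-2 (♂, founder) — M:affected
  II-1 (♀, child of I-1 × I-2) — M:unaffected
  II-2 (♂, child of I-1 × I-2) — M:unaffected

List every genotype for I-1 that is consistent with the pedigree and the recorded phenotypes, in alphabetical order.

I-1 ∈ {X^MX^M, X^MX^m}

M/I-1 ? ·: X^MX^M|X^MX^m
M/I-2 aff ·: X^mY
M/II-1 un I-1×I-2: X^MX^m
M/II-2 un I-1×I-2: X^MY
⇒ M over [I-1,I-2,II-1,II-2]: 2 consistent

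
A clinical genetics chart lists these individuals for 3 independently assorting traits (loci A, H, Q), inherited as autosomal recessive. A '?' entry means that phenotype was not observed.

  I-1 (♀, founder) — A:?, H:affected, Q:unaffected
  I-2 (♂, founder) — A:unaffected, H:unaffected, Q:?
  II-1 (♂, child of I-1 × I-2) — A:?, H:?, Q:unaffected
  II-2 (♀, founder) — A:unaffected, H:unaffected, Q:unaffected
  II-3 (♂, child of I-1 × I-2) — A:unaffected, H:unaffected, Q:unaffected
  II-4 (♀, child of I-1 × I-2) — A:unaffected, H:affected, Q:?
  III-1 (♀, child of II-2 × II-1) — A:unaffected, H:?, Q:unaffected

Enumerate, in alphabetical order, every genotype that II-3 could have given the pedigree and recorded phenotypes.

II-3 ∈ {AA Hh QQ, AA Hh Qq, Aa Hh QQ, Aa Hh Qq}

A/I-1 ? ·: AA|Aa|aa
A/I-2 un ·: AA|Aa
A/II-1 ? I-1×I-2: AA|Aa|aa
A/II-2 un ·: AA|Aa
A/II-3 un I-1×I-2: AA|Aa
A/II-4 un I-1×I-2: AA|Aa
A/III-1 un II-2×II-1: AA|Aa
⇒ A over [I-1,I-2,II-1,II-2,II-3,II-4,III-1]: 105 consistent
H/I-1 aff ·: hh
H/I-2 un ·: Hh
H/II-1 ? I-1×I-2: Hh|hh
H/II-2 un ·: HH|Hh
H/II-3 un I-1×I-2: Hh
H/II-4 aff I-1×I-2: hh
H/III-1 ? II-2×II-1: HH|Hh|hh
⇒ H over [I-1,I-2,II-1,II-2,II-3,II-4,III-1]: 8 consistent
Q/I-1 un ·: QQ|Qq
Q/I-2 ? ·: QQ|Qq|qq
Q/II-1 un I-1×I-2: QQ|Qq
Q/II-2 un ·: QQ|Qq
Q/II-3 un I-1×I-2: QQ|Qq
Q/II-4 ? I-1×I-2: QQ|Qq|qq
Q/III-1 un II-2×II-1: QQ|Qq
⇒ Q over [I-1,I-2,II-1,II-2,II-3,II-4,III-1]: 113 consistent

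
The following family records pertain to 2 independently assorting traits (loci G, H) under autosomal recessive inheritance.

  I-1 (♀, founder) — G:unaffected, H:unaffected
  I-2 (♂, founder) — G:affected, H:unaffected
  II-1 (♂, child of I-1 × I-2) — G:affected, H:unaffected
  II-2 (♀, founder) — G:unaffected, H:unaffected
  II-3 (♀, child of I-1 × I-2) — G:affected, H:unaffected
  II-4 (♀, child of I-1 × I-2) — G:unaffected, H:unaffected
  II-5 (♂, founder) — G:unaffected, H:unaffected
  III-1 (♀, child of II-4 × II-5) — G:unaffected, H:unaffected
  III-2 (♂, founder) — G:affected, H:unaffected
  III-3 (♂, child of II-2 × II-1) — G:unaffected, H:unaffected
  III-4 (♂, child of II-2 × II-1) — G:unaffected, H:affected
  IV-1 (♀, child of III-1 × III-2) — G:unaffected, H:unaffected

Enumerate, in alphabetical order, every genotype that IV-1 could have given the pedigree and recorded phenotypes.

IV-1 ∈ {Gg HH, Gg Hh}

G/I-1 un ·: Gg
G/I-2 aff ·: gg
G/II-1 aff I-1×I-2: gg
G/II-2 un ·: GG|Gg
G/II-3 aff I-1×I-2: gg
G/II-4 un I-1×I-2: Gg
G/II-5 un ·: GG|Gg
G/III-1 un II-4×II-5: GG|Gg
G/III-2 aff ·: gg
G/III-3 un II-2×II-1: Gg
G/III-4 un II-2×II-1: Gg
G/IV-1 un III-1×III-2: Gg
⇒ G over [I-1,I-2,II-1,II-2,II-3,II-4,II-5,III-1,III-2,III-3,III-4,IV-1]: 8 consistent
H/I-1 un ·: HH|Hh
H/I-2 un ·: HH|Hh
H/II-1 un I-1×I-2: Hh
H/II-2 un ·: Hh
H/II-3 un I-1×I-2: HH|Hh
H/II-4 un I-1×I-2: HH|Hh
H/II-5 un ·: HH|Hh
H/III-1 un II-4×II-5: HH|Hh
H/III-2 un ·: HH|Hh
H/III-3 un II-2×II-1: HH|Hh
H/III-4 aff II-2×II-1: hh
H/IV-1 un III-1×III-2: HH|Hh
⇒ H over [I-1,I-2,II-1,II-2,II-3,II-4,II-5,III-1,III-2,III-3,III-4,IV-1]: 288 consistent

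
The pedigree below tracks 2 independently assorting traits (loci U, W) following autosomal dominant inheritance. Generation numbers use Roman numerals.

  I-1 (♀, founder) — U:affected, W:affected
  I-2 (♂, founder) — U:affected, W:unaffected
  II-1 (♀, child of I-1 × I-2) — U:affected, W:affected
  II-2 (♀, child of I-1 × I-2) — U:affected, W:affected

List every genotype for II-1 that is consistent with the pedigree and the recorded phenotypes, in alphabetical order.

II-1 ∈ {UU Ww, Uu Ww}

U/I-1 aff ·: Uu|UU
U/I-2 aff ·: Uu|UU
U/II-1 aff I-1×I-2: Uu|UU
U/II-2 aff I-1×I-2: Uu|UU
⇒ U over [I-1,I-2,II-1,II-2]: 13 consistent
W/I-1 aff ·: Ww|WW
W/I-2 un ·: ww
W/II-1 aff I-1×I-2: Ww
W/II-2 aff I-1×I-2: Ww
⇒ W over [I-1,I-2,II-1,II-2]: 2 consistent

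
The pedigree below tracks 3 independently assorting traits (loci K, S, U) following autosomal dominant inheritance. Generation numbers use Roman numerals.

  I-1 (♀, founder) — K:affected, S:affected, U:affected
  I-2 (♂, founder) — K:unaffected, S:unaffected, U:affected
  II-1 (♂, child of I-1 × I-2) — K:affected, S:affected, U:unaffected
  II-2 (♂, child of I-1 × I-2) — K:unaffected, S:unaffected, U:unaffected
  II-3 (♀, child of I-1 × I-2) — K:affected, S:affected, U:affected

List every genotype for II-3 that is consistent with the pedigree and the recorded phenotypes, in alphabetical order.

II-3 ∈ {Kk Ss UU, Kk Ss Uu}

K/I-1 aff ·: Kk
K/I-2 un ·: kk
K/II-1 aff I-1×I-2: Kk
K/II-2 un I-1×I-2: kk
K/II-3 aff I-1×I-2: Kk
⇒ K over [I-1,I-2,II-1,II-2,II-3]: 1 consistent
S/I-1 aff ·: Ss
S/I-2 un ·: ss
S/II-1 aff I-1×I-2: Ss
S/II-2 un I-1×I-2: ss
S/II-3 aff I-1×I-2: Ss
⇒ S over [I-1,I-2,II-1,II-2,II-3]: 1 consistent
U/I-1 aff ·: Uu
U/I-2 aff ·: Uu
U/II-1 un I-1×I-2: uu
U/II-2 un I-1×I-2: uu
U/II-3 aff I-1×I-2: Uu|UU
⇒ U over [I-1,I-2,II-1,II-2,II-3]: 2 consistent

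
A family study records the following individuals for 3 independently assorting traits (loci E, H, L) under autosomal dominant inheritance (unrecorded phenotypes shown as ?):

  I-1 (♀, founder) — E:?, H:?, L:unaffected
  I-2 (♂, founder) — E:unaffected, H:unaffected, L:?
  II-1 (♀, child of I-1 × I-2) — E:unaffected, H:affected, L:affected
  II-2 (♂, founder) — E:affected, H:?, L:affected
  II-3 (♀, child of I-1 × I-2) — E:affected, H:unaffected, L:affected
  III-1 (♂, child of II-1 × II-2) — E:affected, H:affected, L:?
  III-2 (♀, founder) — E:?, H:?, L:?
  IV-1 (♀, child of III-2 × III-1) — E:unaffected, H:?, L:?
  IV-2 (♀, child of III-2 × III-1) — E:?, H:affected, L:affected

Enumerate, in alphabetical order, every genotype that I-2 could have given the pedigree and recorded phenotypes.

E/I-1 ? ·: Ee
E/I-2 un ·: ee
E/II-1 un I-1×I-2: ee
E/II-2 aff ·: Ee|EE
E/II-3 aff I-1×I-2: Ee
E/III-1 aff II-1×II-2: Ee
E/III-2 ? ·: ee|Ee
E/IV-1 un III-2×III-1: ee
E/IV-2 ? III-2×III-1: ee|Ee|EE
⇒ E over [I-1,I-2,II-1,II-2,II-3,III-1,III-2,IV-1,IV-2]: 10 consistent
H/I-1 ? ·: Hh
H/I-2 un ·: hh
H/II-1 aff I-1×I-2: Hh
H/II-2 ? ·: hh|Hh|HH
H/II-3 un I-1×I-2: hh
H/III-1 aff II-1×II-2: Hh|HH
H/III-2 ? ·: hh|Hh|HH
H/IV-1 ? III-2×III-1: hh|Hh|HH
H/IV-2 aff III-2×III-1: Hh|HH
⇒ H over [I-1,I-2,II-1,II-2,II-3,III-1,III-2,IV-1,IV-2]: 48 consistent
L/I-1 un ·: ll
L/I-2 ? ·: Ll|LL
L/II-1 aff I-1×I-2: Ll
L/II-2 aff ·: Ll|LL
L/II-3 aff I-1×I-2: Ll
L/III-1 ? II-1×II-2: ll|Ll|LL
L/III-2 ? ·: ll|Ll|LL
L/IV-1 ? III-2×III-1: ll|Ll|LL
L/IV-2 aff III-2×III-1: Ll|LL
⇒ L over [I-1,I-2,II-1,II-2,II-3,III-1,III-2,IV-1,IV-2]: 78 consistent

I-2 ∈ {ee hh LL, ee hh Ll}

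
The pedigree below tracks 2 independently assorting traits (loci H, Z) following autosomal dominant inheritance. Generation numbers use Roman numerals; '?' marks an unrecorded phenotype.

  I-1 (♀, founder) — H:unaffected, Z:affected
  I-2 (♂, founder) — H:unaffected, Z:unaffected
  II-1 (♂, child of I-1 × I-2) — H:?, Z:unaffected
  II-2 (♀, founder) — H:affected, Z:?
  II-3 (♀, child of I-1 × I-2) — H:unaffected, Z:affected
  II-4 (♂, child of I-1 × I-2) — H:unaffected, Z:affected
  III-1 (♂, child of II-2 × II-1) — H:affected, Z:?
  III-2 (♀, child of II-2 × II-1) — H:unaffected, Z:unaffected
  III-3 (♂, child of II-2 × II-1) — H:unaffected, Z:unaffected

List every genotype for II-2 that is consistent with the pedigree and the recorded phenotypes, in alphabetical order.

H/I-1 un ·: hh
H/I-2 un ·: hh
H/II-1 ? I-1×I-2: hh
H/II-2 aff ·: Hh
H/II-3 un I-1×I-2: hh
H/II-4 un I-1×I-2: hh
H/III-1 aff II-2×II-1: Hh
H/III-2 un II-2×II-1: hh
H/III-3 un II-2×II-1: hh
⇒ H over [I-1,I-2,II-1,II-2,II-3,II-4,III-1,III-2,III-3]: 1 consistent
Z/I-1 aff ·: Zz
Z/I-2 un ·: zz
Z/II-1 un I-1×I-2: zz
Z/II-2 ? ·: zz|Zz
Z/II-3 aff I-1×I-2: Zz
Z/II-4 aff I-1×I-2: Zz
Z/III-1 ? II-2×II-1: zz|Zz
Z/III-2 un II-2×II-1: zz
Z/III-3 un II-2×II-1: zz
⇒ Z over [I-1,I-2,II-1,II-2,II-3,II-4,III-1,III-2,III-3]: 3 consistent

II-2 ∈ {Hh Zz, Hh zz}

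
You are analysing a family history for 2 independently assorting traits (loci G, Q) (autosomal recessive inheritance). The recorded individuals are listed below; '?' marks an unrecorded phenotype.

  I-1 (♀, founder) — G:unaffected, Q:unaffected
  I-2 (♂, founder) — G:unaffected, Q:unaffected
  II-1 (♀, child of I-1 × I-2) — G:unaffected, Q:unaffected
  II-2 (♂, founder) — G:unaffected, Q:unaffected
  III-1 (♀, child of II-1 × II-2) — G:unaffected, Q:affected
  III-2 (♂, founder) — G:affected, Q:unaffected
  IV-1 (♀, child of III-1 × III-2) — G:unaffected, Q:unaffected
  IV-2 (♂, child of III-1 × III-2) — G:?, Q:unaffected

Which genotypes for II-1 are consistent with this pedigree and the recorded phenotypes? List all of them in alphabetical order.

II-1 ∈ {GG Qq, Gg Qq}

G/I-1 un ·: GG|Gg
G/I-2 un ·: GG|Gg
G/II-1 un I-1×I-2: GG|Gg
G/II-2 un ·: GG|Gg
G/III-1 un II-1×II-2: GG|Gg
G/III-2 aff ·: gg
G/IV-1 un III-1×III-2: Gg
G/IV-2 ? III-1×III-2: Gg|gg
⇒ G over [I-1,I-2,II-1,II-2,III-1,III-2,IV-1,IV-2]: 34 consistent
Q/I-1 un ·: QQ|Qq
Q/I-2 un ·: QQ|Qq
Q/II-1 un I-1×I-2: Qq
Q/II-2 un ·: Qq
Q/III-1 aff II-1×II-2: qq
Q/III-2 un ·: QQ|Qq
Q/IV-1 un III-1×III-2: Qq
Q/IV-2 un III-1×III-2: Qq
⇒ Q over [I-1,I-2,II-1,II-2,III-1,III-2,IV-1,IV-2]: 6 consistent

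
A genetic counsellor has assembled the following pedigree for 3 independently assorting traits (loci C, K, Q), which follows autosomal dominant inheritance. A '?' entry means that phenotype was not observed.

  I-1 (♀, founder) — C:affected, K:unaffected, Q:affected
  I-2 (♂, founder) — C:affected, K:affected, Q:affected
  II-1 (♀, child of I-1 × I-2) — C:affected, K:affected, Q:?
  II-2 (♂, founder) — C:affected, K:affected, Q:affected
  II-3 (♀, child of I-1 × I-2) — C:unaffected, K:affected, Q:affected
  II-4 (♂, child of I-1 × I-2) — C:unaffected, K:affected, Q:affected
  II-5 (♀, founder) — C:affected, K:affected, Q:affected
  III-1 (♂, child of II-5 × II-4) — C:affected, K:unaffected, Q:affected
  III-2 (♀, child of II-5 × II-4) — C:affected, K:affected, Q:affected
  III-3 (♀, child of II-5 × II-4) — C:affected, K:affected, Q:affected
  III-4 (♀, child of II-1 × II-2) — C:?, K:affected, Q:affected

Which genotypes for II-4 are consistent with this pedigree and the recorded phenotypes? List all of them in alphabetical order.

II-4 ∈ {cc Kk QQ, cc Kk Qq}

C/I-1 aff ·: Cc
C/I-2 aff ·: Cc
C/II-1 aff I-1×I-2: Cc|CC
C/II-2 aff ·: Cc|CC
C/II-3 un I-1×I-2: cc
C/II-4 un I-1×I-2: cc
C/II-5 aff ·: Cc|CC
C/III-1 aff II-5×II-4: Cc
C/III-2 aff II-5×II-4: Cc
C/III-3 aff II-5×II-4: Cc
C/III-4 ? II-1×II-2: cc|Cc|CC
⇒ C over [I-1,I-2,II-1,II-2,II-3,II-4,II-5,III-1,III-2,III-3,III-4]: 16 consistent
K/I-1 un ·: kk
K/I-2 aff ·: Kk|KK
K/II-1 aff I-1×I-2: Kk
K/II-2 aff ·: Kk|KK
K/II-3 aff I-1×I-2: Kk
K/II-4 aff I-1×I-2: Kk
K/II-5 aff ·: Kk
K/III-1 un II-5×II-4: kk
K/III-2 aff II-5×II-4: Kk|KK
K/III-3 aff II-5×II-4: Kk|KK
K/III-4 aff II-1×II-2: Kk|KK
⇒ K over [I-1,I-2,II-1,II-2,II-3,II-4,II-5,III-1,III-2,III-3,III-4]: 32 consistent
Q/I-1 aff ·: Qq|QQ
Q/I-2 aff ·: Qq|QQ
Q/II-1 ? I-1×I-2: qq|Qq|QQ
Q/II-2 aff ·: Qq|QQ
Q/II-3 aff I-1×I-2: Qq|QQ
Q/II-4 aff I-1×I-2: Qq|QQ
Q/II-5 aff ·: Qq|QQ
Q/III-1 aff II-5×II-4: Qq|QQ
Q/III-2 aff II-5×II-4: Qq|QQ
Q/III-3 aff II-5×II-4: Qq|QQ
Q/III-4 aff II-1×II-2: Qq|QQ
⇒ Q over [I-1,I-2,II-1,II-2,II-3,II-4,II-5,III-1,III-2,III-3,III-4]: 1177 consistent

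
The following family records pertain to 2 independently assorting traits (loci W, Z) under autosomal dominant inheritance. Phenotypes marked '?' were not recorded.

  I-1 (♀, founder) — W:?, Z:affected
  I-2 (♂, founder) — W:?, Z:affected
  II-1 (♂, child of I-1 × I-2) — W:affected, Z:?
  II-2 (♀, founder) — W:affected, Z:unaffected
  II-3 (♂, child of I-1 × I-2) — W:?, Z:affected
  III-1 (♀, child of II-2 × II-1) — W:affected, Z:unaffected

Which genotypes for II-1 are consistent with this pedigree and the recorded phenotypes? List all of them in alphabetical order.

II-1 ∈ {WW Zz, WW zz, Ww Zz, Ww zz}

W/I-1 ? ·: ww|Ww|WW
W/I-2 ? ·: ww|Ww|WW
W/II-1 aff I-1×I-2: Ww|WW
W/II-2 aff ·: Ww|WW
W/II-3 ? I-1×I-2: ww|Ww|WW
W/III-1 aff II-2×II-1: Ww|WW
⇒ W over [I-1,I-2,II-1,II-2,II-3,III-1]: 76 consistent
Z/I-1 aff ·: Zz|ZZ
Z/I-2 aff ·: Zz|ZZ
Z/II-1 ? I-1×I-2: zz|Zz
Z/II-2 un ·: zz
Z/II-3 aff I-1×I-2: Zz|ZZ
Z/III-1 un II-2×II-1: zz
⇒ Z over [I-1,I-2,II-1,II-2,II-3,III-1]: 8 consistent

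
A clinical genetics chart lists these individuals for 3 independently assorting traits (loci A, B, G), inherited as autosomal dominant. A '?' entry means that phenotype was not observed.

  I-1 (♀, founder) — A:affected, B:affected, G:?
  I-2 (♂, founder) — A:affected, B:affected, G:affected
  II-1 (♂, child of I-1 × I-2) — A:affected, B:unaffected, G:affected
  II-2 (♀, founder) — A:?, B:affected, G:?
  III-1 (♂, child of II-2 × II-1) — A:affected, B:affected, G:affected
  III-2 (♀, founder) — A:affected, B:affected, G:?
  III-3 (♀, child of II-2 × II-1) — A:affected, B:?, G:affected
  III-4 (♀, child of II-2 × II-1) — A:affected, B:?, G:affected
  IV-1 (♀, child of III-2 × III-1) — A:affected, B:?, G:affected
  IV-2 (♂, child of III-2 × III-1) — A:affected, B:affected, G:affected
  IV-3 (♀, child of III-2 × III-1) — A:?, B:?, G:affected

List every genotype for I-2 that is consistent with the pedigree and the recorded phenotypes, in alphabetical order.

I-2 ∈ {AA Bb GG, AA Bb Gg, Aa Bb GG, Aa Bb Gg}

A/I-1 aff ·: Aa|AA
A/I-2 aff ·: Aa|AA
A/II-1 aff I-1×I-2: Aa|AA
A/II-2 ? ·: aa|Aa|AA
A/III-1 aff II-2×II-1: Aa|AA
A/III-2 aff ·: Aa|AA
A/III-3 aff II-2×II-1: Aa|AA
A/III-4 aff II-2×II-1: Aa|AA
A/IV-1 aff III-2×III-1: Aa|AA
A/IV-2 aff III-2×III-1: Aa|AA
A/IV-3 ? III-2×III-1: aa|Aa|AA
⇒ A over [I-1,I-2,II-1,II-2,III-1,III-2,III-3,III-4,IV-1,IV-2,IV-3]: 1336 consistent
B/I-1 aff ·: Bb
B/I-2 aff ·: Bb
B/II-1 un I-1×I-2: bb
B/II-2 aff ·: Bb|BB
B/III-1 aff II-2×II-1: Bb
B/III-2 aff ·: Bb|BB
B/III-3 ? II-2×II-1: bb|Bb
B/III-4 ? II-2×II-1: bb|Bb
B/IV-1 ? III-2×III-1: bb|Bb|BB
B/IV-2 aff III-2×III-1: Bb|BB
B/IV-3 ? III-2×III-1: bb|Bb|BB
⇒ B over [I-1,I-2,II-1,II-2,III-1,III-2,III-3,III-4,IV-1,IV-2,IV-3]: 130 consistent
G/I-1 ? ·: gg|Gg|GG
G/I-2 aff ·: Gg|GG
G/II-1 aff I-1×I-2: Gg|GG
G/II-2 ? ·: gg|Gg|GG
G/III-1 aff II-2×II-1: Gg|GG
G/III-2 ? ·: gg|Gg|GG
G/III-3 aff II-2×II-1: Gg|GG
G/III-4 aff II-2×II-1: Gg|GG
G/IV-1 aff III-2×III-1: Gg|GG
G/IV-2 aff III-2×III-1: Gg|GG
G/IV-3 aff III-2×III-1: Gg|GG
⇒ G over [I-1,I-2,II-1,II-2,III-1,III-2,III-3,III-4,IV-1,IV-2,IV-3]: 1705 consistent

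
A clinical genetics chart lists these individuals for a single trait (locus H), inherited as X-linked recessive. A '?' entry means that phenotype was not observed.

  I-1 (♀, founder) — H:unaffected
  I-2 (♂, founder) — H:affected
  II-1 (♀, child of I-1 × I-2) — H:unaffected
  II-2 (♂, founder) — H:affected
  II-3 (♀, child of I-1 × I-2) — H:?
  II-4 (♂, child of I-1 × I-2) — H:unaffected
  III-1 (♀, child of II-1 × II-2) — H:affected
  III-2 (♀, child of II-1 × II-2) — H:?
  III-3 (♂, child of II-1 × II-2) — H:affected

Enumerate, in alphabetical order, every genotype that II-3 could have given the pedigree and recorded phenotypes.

H/I-1 un ·: X^HX^H|X^HX^h
H/I-2 aff ·: X^hY
H/II-1 un I-1×I-2: X^HX^h
H/II-2 aff ·: X^hY
H/II-3 ? I-1×I-2: X^HX^h|X^hX^h
H/II-4 un I-1×I-2: X^HY
H/III-1 aff II-1×II-2: X^hX^h
H/III-2 ? II-1×II-2: X^HX^h|X^hX^h
H/III-3 aff II-1×II-2: X^hY
⇒ H over [I-1,I-2,II-1,II-2,II-3,II-4,III-1,III-2,III-3]: 6 consistent

II-3 ∈ {X^HX^h, X^hX^h}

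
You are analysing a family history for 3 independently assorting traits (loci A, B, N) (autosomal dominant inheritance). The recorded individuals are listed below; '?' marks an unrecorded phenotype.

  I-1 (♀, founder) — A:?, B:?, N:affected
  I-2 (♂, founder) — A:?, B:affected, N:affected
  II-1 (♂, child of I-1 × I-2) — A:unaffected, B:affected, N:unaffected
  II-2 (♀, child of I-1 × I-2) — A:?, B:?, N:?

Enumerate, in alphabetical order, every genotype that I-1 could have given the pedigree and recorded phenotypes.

A/I-1 ? ·: aa|Aa
A/I-2 ? ·: aa|Aa
A/II-1 un I-1×I-2: aa
A/II-2 ? I-1×I-2: aa|Aa|AA
⇒ A over [I-1,I-2,II-1,II-2]: 8 consistent
B/I-1 ? ·: bb|Bb|BB
B/I-2 aff ·: Bb|BB
B/II-1 aff I-1×I-2: Bb|BB
B/II-2 ? I-1×I-2: bb|Bb|BB
⇒ B over [I-1,I-2,II-1,II-2]: 18 consistent
N/I-1 aff ·: Nn
N/I-2 aff ·: Nn
N/II-1 un I-1×I-2: nn
N/II-2 ? I-1×I-2: nn|Nn|NN
⇒ N over [I-1,I-2,II-1,II-2]: 3 consistent

I-1 ∈ {Aa BB Nn, Aa Bb Nn, Aa bb Nn, aa BB Nn, aa Bb Nn, aa bb Nn}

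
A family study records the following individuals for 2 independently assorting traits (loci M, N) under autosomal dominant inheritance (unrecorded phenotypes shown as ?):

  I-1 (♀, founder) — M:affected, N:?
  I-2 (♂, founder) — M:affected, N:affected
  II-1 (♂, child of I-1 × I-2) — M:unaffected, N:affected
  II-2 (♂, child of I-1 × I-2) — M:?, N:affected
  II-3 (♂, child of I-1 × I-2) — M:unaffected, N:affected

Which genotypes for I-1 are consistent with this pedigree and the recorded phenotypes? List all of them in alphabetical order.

M/I-1 aff ·: Mm
M/I-2 aff ·: Mm
M/II-1 un I-1×I-2: mm
M/II-2 ? I-1×I-2: mm|Mm|MM
M/II-3 un I-1×I-2: mm
⇒ M over [I-1,I-2,II-1,II-2,II-3]: 3 consistent
N/I-1 ? ·: nn|Nn|NN
N/I-2 aff ·: Nn|NN
N/II-1 aff I-1×I-2: Nn|NN
N/II-2 aff I-1×I-2: Nn|NN
N/II-3 aff I-1×I-2: Nn|NN
⇒ N over [I-1,I-2,II-1,II-2,II-3]: 27 consistent

I-1 ∈ {Mm NN, Mm Nn, Mm nn}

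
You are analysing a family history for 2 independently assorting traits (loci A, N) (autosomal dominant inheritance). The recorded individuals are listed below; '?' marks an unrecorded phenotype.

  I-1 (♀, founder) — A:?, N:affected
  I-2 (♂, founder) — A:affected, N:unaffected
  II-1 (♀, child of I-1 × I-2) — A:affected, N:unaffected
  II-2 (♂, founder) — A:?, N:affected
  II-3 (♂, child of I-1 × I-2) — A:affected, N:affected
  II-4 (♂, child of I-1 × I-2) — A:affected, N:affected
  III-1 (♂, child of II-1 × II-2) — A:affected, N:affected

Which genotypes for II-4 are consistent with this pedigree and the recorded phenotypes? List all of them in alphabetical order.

II-4 ∈ {AA Nn, Aa Nn}

A/I-1 ? ·: aa|Aa|AA
A/I-2 aff ·: Aa|AA
A/II-1 aff I-1×I-2: Aa|AA
A/II-2 ? ·: aa|Aa|AA
A/II-3 aff I-1×I-2: Aa|AA
A/II-4 aff I-1×I-2: Aa|AA
A/III-1 aff II-1×II-2: Aa|AA
⇒ A over [I-1,I-2,II-1,II-2,II-3,II-4,III-1]: 122 consistent
N/I-1 aff ·: Nn
N/I-2 un ·: nn
N/II-1 un I-1×I-2: nn
N/II-2 aff ·: Nn|NN
N/II-3 aff I-1×I-2: Nn
N/II-4 aff I-1×I-2: Nn
N/III-1 aff II-1×II-2: Nn
⇒ N over [I-1,I-2,II-1,II-2,II-3,II-4,III-1]: 2 consistent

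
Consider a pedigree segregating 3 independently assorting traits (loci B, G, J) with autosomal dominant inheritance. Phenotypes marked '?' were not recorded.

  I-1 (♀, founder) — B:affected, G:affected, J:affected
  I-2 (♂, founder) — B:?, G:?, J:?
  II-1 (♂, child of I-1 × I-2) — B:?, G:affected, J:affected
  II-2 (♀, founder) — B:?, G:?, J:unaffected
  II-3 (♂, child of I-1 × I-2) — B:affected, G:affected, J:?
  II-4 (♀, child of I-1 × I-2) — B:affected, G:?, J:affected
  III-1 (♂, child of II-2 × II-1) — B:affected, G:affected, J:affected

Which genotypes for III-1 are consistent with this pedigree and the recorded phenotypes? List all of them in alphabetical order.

B/I-1 aff ·: Bb|BB
B/I-2 ? ·: bb|Bb|BB
B/II-1 ? I-1×I-2: bb|Bb|BB
B/II-2 ? ·: bb|Bb|BB
B/II-3 aff I-1×I-2: Bb|BB
B/II-4 aff I-1×I-2: Bb|BB
B/III-1 aff II-2×II-1: Bb|BB
⇒ B over [I-1,I-2,II-1,II-2,II-3,II-4,III-1]: 132 consistent
G/I-1 aff ·: Gg|GG
G/I-2 ? ·: gg|Gg|GG
G/II-1 aff I-1×I-2: Gg|GG
G/II-2 ? ·: gg|Gg|GG
G/II-3 aff I-1×I-2: Gg|GG
G/II-4 ? I-1×I-2: gg|Gg|GG
G/III-1 aff II-2×II-1: Gg|GG
⇒ G over [I-1,I-2,II-1,II-2,II-3,II-4,III-1]: 145 consistent
J/I-1 aff ·: Jj|JJ
J/I-2 ? ·: jj|Jj|JJ
J/II-1 aff I-1×I-2: Jj|JJ
J/II-2 un ·: jj
J/II-3 ? I-1×I-2: jj|Jj|JJ
J/II-4 aff I-1×I-2: Jj|JJ
J/III-1 aff II-2×II-1: Jj
⇒ J over [I-1,I-2,II-1,II-2,II-3,II-4,III-1]: 32 consistent

III-1 ∈ {BB GG Jj, BB Gg Jj, Bb GG Jj, Bb Gg Jj}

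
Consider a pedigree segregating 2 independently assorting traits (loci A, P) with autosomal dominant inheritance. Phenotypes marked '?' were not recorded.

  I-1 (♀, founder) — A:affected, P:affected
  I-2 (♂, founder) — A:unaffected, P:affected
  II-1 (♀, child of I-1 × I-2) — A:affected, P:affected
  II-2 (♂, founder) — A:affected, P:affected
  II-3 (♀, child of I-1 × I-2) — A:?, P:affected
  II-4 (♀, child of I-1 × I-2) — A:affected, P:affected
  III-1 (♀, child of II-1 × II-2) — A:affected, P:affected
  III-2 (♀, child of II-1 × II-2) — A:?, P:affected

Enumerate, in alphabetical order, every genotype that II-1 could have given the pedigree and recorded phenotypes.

II-1 ∈ {Aa PP, Aa Pp}

A/I-1 aff ·: Aa|AA
A/I-2 un ·: aa
A/II-1 aff I-1×I-2: Aa
A/II-2 aff ·: Aa|AA
A/II-3 ? I-1×I-2: aa|Aa
A/II-4 aff I-1×I-2: Aa
A/III-1 aff II-1×II-2: Aa|AA
A/III-2 ? II-1×II-2: aa|Aa|AA
⇒ A over [I-1,I-2,II-1,II-2,II-3,II-4,III-1,III-2]: 30 consistent
P/I-1 aff ·: Pp|PP
P/I-2 aff ·: Pp|PP
P/II-1 aff I-1×I-2: Pp|PP
P/II-2 aff ·: Pp|PP
P/II-3 aff I-1×I-2: Pp|PP
P/II-4 aff I-1×I-2: Pp|PP
P/III-1 aff II-1×II-2: Pp|PP
P/III-2 aff II-1×II-2: Pp|PP
⇒ P over [I-1,I-2,II-1,II-2,II-3,II-4,III-1,III-2]: 161 consistent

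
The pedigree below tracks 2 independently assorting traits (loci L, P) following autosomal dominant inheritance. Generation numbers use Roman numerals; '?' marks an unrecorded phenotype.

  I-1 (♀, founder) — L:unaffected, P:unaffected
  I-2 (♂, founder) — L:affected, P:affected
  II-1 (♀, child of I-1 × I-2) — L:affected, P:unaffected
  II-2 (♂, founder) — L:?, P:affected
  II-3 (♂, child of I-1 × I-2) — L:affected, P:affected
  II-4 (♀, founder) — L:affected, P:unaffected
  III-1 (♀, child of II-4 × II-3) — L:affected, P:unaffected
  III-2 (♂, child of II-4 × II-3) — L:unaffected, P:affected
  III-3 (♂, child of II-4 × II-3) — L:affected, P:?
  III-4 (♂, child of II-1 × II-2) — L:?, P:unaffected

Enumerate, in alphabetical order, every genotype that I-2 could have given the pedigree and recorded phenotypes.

I-2 ∈ {LL Pp, Ll Pp}

L/I-1 un ·: ll
L/I-2 aff ·: Ll|LL
L/II-1 aff I-1×I-2: Ll
L/II-2 ? ·: ll|Ll|LL
L/II-3 aff I-1×I-2: Ll
L/II-4 aff ·: Ll
L/III-1 aff II-4×II-3: Ll|LL
L/III-2 un II-4×II-3: ll
L/III-3 aff II-4×II-3: Ll|LL
L/III-4 ? II-1×II-2: ll|Ll|LL
⇒ L over [I-1,I-2,II-1,II-2,II-3,II-4,III-1,III-2,III-3,III-4]: 56 consistent
P/I-1 un ·: pp
P/I-2 aff ·: Pp
P/II-1 un I-1×I-2: pp
P/II-2 aff ·: Pp
P/II-3 aff I-1×I-2: Pp
P/II-4 un ·: pp
P/III-1 un II-4×II-3: pp
P/III-2 aff II-4×II-3: Pp
P/III-3 ? II-4×II-3: pp|Pp
P/III-4 un II-1×II-2: pp
⇒ P over [I-1,I-2,II-1,II-2,II-3,II-4,III-1,III-2,III-3,III-4]: 2 consistent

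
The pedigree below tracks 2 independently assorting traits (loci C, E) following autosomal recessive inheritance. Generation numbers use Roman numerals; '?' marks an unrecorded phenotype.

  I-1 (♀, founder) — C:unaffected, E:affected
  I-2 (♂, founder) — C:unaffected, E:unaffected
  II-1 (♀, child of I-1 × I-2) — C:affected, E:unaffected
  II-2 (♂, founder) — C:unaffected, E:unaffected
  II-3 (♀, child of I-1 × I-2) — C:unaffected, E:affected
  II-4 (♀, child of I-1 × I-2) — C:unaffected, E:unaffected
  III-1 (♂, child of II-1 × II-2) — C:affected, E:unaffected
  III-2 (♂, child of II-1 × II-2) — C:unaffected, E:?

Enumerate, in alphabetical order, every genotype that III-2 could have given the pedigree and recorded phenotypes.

C/I-1 un ·: Cc
C/I-2 un ·: Cc
C/II-1 aff I-1×I-2: cc
C/II-2 un ·: Cc
C/II-3 un I-1×I-2: CC|Cc
C/II-4 un I-1×I-2: CC|Cc
C/III-1 aff II-1×II-2: cc
C/III-2 un II-1×II-2: Cc
⇒ C over [I-1,I-2,II-1,II-2,II-3,II-4,III-1,III-2]: 4 consistent
E/I-1 aff ·: ee
E/I-2 un ·: Ee
E/II-1 un I-1×I-2: Ee
E/II-2 un ·: EE|Ee
E/II-3 aff I-1×I-2: ee
E/II-4 un I-1×I-2: Ee
E/III-1 un II-1×II-2: EE|Ee
E/III-2 ? II-1×II-2: EE|Ee|ee
⇒ E over [I-1,I-2,II-1,II-2,II-3,II-4,III-1,III-2]: 10 consistent

III-2 ∈ {Cc EE, Cc Ee, Cc ee}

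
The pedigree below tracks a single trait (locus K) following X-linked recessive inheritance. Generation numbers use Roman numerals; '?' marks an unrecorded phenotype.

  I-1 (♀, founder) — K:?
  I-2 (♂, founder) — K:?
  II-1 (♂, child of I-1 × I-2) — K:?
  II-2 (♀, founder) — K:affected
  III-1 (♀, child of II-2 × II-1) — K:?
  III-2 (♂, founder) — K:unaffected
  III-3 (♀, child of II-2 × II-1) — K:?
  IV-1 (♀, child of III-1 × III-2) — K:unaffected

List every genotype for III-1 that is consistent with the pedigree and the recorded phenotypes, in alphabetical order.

K/I-1 ? ·: X^KX^K|X^KX^k|X^kX^k
K/I-2 ? ·: X^KY|X^kY
K/II-1 ? I-1×I-2: X^KY|X^kY
K/II-2 aff ·: X^kX^k
K/III-1 ? II-2×II-1: X^KX^k|X^kX^k
K/III-2 un ·: X^KY
K/III-3 ? II-2×II-1: X^KX^k|X^kX^k
K/IV-1 un III-1×III-2: X^KX^K|X^KX^k
⇒ K over [I-1,I-2,II-1,II-2,III-1,III-2,III-3,IV-1]: 12 consistent

III-1 ∈ {X^KX^k, X^kX^k}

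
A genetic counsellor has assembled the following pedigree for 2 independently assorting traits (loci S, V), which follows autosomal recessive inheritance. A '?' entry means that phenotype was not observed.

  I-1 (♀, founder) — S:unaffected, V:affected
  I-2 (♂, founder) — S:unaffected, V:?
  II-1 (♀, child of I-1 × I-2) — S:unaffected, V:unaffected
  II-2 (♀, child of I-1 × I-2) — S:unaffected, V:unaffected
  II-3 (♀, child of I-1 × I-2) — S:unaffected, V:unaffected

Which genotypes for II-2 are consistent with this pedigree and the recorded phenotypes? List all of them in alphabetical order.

II-2 ∈ {SS Vv, Ss Vv}

S/I-1 un ·: SS|Ss
S/I-2 un ·: SS|Ss
S/II-1 un I-1×I-2: SS|Ss
S/II-2 un I-1×I-2: SS|Ss
S/II-3 un I-1×I-2: SS|Ss
⇒ S over [I-1,I-2,II-1,II-2,II-3]: 25 consistent
V/I-1 aff ·: vv
V/I-2 ? ·: VV|Vv
V/II-1 un I-1×I-2: Vv
V/II-2 un I-1×I-2: Vv
V/II-3 un I-1×I-2: Vv
⇒ V over [I-1,I-2,II-1,II-2,II-3]: 2 consistent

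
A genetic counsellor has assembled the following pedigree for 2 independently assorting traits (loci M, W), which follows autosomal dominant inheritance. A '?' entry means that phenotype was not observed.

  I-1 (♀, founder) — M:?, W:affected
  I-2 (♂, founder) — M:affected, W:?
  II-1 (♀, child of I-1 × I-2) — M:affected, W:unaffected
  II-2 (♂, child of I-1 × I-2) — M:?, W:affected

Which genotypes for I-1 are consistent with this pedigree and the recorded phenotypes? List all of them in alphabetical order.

M/I-1 ? ·: mm|Mm|MM
M/I-2 aff ·: Mm|MM
M/II-1 aff I-1×I-2: Mm|MM
M/II-2 ? I-1×I-2: mm|Mm|MM
⇒ M over [I-1,I-2,II-1,II-2]: 18 consistent
W/I-1 aff ·: Ww
W/I-2 ? ·: ww|Ww
W/II-1 un I-1×I-2: ww
W/II-2 aff I-1×I-2: Ww|WW
⇒ W over [I-1,I-2,II-1,II-2]: 3 consistent

I-1 ∈ {MM Ww, Mm Ww, mm Ww}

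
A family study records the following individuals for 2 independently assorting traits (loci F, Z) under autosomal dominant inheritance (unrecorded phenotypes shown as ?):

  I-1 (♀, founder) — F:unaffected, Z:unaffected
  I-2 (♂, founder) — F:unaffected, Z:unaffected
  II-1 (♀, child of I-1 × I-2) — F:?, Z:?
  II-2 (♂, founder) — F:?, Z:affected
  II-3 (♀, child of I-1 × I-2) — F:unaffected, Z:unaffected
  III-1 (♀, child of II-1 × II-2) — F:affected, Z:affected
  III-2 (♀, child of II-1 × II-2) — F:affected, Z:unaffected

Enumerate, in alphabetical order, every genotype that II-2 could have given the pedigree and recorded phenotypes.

II-2 ∈ {FF Zz, Ff Zz}

F/I-1 un ·: ff
F/I-2 un ·: ff
F/II-1 ? I-1×I-2: ff
F/II-2 ? ·: Ff|FF
F/II-3 un I-1×I-2: ff
F/III-1 aff II-1×II-2: Ff
F/III-2 aff II-1×II-2: Ff
⇒ F over [I-1,I-2,II-1,II-2,II-3,III-1,III-2]: 2 consistent
Z/I-1 un ·: zz
Z/I-2 un ·: zz
Z/II-1 ? I-1×I-2: zz
Z/II-2 aff ·: Zz
Z/II-3 un I-1×I-2: zz
Z/III-1 aff II-1×II-2: Zz
Z/III-2 un II-1×II-2: zz
⇒ Z over [I-1,I-2,II-1,II-2,II-3,III-1,III-2]: 1 consistent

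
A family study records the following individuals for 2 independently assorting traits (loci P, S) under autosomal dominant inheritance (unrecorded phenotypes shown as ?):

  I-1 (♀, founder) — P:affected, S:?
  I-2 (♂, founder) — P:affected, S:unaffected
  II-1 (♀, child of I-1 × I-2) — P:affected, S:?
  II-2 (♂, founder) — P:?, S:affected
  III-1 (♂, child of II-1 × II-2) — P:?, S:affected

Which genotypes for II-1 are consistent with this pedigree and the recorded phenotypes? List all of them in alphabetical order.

II-1 ∈ {PP Ss, PP ss, Pp Ss, Pp ss}

P/I-1 aff ·: Pp|PP
P/I-2 aff ·: Pp|PP
P/II-1 aff I-1×I-2: Pp|PP
P/II-2 ? ·: pp|Pp|PP
P/III-1 ? II-1×II-2: pp|Pp|PP
⇒ P over [I-1,I-2,II-1,II-2,III-1]: 37 consistent
S/I-1 ? ·: ss|Ss|SS
S/I-2 un ·: ss
S/II-1 ? I-1×I-2: ss|Ss
S/II-2 aff ·: Ss|SS
S/III-1 aff II-1×II-2: Ss|SS
⇒ S over [I-1,I-2,II-1,II-2,III-1]: 12 consistent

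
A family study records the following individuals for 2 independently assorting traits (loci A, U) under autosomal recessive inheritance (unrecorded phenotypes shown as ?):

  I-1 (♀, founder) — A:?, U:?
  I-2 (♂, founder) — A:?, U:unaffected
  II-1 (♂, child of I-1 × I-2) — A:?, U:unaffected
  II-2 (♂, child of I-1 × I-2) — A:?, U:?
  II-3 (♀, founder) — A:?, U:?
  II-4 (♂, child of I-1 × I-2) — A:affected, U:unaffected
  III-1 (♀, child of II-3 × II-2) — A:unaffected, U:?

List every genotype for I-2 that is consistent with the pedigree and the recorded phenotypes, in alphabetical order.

A/I-1 ? ·: Aa|aa
A/I-2 ? ·: Aa|aa
A/II-1 ? I-1×I-2: AA|Aa|aa
A/II-2 ? I-1×I-2: AA|Aa|aa
A/II-3 ? ·: AA|Aa|aa
A/II-4 aff I-1×I-2: aa
A/III-1 un II-3×II-2: AA|Aa
⇒ A over [I-1,I-2,II-1,II-2,II-3,II-4,III-1]: 63 consistent
U/I-1 ? ·: UU|Uu|uu
U/I-2 un ·: UU|Uu
U/II-1 un I-1×I-2: UU|Uu
U/II-2 ? I-1×I-2: UU|Uu|uu
U/II-3 ? ·: UU|Uu|uu
U/II-4 un I-1×I-2: UU|Uu
U/III-1 ? II-3×II-2: UU|Uu|uu
⇒ U over [I-1,I-2,II-1,II-2,II-3,II-4,III-1]: 170 consistent

I-2 ∈ {Aa UU, Aa Uu, aa UU, aa Uu}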